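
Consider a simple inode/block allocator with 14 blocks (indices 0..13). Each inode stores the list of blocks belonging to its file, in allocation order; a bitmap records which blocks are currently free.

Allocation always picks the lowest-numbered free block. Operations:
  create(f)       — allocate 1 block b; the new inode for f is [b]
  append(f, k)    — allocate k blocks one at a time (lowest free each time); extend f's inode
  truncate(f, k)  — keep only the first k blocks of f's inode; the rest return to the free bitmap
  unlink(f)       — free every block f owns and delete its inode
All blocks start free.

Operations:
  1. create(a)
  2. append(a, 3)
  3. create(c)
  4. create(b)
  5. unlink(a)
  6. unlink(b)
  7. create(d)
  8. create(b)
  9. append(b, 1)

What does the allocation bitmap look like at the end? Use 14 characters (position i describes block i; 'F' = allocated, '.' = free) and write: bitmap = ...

  1. create(a)  ⇒  F.............  {a→[0]}
  2. append(a, 3)  ⇒  FFFF..........  {a→[0, 1, 2, 3]}
  3. create(c)  ⇒  FFFFF.........  {a→[0, 1, 2, 3]; c→[4]}
  4. create(b)  ⇒  FFFFFF........  {a→[0, 1, 2, 3]; b→[5]; c→[4]}
  5. unlink(a)  ⇒  ....FF........  {b→[5]; c→[4]}
  6. unlink(b)  ⇒  ....F.........  {c→[4]}
  7. create(d)  ⇒  F...F.........  {c→[4]; d→[0]}
  8. create(b)  ⇒  FF..F.........  {b→[1]; c→[4]; d→[0]}
  9. append(b, 1)  ⇒  FFF.F.........  {b→[1, 2]; c→[4]; d→[0]}

bitmap = FFF.F.........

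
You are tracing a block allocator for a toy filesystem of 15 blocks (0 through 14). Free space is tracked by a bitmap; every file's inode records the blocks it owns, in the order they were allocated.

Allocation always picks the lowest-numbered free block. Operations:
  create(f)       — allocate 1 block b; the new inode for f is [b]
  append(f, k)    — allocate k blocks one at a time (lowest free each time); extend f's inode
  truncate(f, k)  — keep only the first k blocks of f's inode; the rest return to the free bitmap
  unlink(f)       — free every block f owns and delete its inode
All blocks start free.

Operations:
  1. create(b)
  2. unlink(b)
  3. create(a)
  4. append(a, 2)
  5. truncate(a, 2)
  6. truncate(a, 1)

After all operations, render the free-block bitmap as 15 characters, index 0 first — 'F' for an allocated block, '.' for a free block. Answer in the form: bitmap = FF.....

bitmap = F..............

create(b): bitmap=F.............. | b=[0]
unlink(b): bitmap=............... | 
create(a): bitmap=F.............. | a=[0]
append(a, 2): bitmap=FFF............ | a=[0, 1, 2]
truncate(a, 2): bitmap=FF............. | a=[0, 1]
truncate(a, 1): bitmap=F.............. | a=[0]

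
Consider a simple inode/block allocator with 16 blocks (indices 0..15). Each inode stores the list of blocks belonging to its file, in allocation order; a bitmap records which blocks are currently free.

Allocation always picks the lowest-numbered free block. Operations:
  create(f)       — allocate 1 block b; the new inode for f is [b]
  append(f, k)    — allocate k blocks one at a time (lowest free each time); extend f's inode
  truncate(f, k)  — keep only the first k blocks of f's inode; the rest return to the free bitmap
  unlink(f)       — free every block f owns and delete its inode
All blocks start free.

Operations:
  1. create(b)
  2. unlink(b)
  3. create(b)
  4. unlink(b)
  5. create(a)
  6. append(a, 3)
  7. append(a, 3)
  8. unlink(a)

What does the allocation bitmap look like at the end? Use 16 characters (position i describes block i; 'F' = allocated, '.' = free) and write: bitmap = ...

bitmap = ................

after create(b) → b:[0]  free=[F...............]
after unlink(b) →   free=[................]
after create(b) → b:[0]  free=[F...............]
after unlink(b) →   free=[................]
after create(a) → a:[0]  free=[F...............]
after append(a, 3) → a:[0, 1, 2, 3]  free=[FFFF............]
after append(a, 3) → a:[0, 1, 2, 3, 4, 5, 6]  free=[FFFFFFF.........]
after unlink(a) →   free=[................]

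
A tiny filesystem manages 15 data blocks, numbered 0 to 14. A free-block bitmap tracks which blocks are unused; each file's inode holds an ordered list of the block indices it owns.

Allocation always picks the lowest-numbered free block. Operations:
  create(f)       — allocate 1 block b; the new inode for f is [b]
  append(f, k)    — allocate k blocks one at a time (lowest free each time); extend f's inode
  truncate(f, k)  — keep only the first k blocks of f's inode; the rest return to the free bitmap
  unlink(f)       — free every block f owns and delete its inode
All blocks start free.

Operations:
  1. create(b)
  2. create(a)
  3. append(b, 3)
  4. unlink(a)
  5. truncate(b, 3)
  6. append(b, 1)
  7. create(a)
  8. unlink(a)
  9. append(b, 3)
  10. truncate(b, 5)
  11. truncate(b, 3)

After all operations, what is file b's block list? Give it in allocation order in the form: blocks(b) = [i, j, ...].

[1] create(b) — b=0 (map F..............)
[2] create(a) — a=1 b=0 (map FF.............)
[3] append(b, 3) — a=1 b=0,2,3,4 (map FFFFF..........)
[4] unlink(a) — b=0,2,3,4 (map F.FFF..........)
[5] truncate(b, 3) — b=0,2,3 (map F.FF...........)
[6] append(b, 1) — b=0,2,3,1 (map FFFF...........)
[7] create(a) — a=4 b=0,2,3,1 (map FFFFF..........)
[8] unlink(a) — b=0,2,3,1 (map FFFF...........)
[9] append(b, 3) — b=0,2,3,1,4,5,6 (map FFFFFFF........)
[10] truncate(b, 5) — b=0,2,3,1,4 (map FFFFF..........)
[11] truncate(b, 3) — b=0,2,3 (map F.FF...........)

blocks(b) = [0, 2, 3]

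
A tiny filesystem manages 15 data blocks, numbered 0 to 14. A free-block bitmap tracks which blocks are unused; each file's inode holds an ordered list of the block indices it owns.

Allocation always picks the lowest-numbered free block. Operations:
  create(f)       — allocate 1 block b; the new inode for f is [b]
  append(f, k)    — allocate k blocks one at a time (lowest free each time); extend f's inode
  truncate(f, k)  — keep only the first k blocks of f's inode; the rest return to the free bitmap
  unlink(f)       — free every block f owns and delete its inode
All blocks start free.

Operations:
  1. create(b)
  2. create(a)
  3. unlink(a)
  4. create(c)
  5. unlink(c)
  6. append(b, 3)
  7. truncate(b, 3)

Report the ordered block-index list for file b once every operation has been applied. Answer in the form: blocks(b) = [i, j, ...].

blocks(b) = [0, 1, 2]

[1] create(b) — b=0 (map F..............)
[2] create(a) — a=1 b=0 (map FF.............)
[3] unlink(a) — b=0 (map F..............)
[4] create(c) — b=0 c=1 (map FF.............)
[5] unlink(c) — b=0 (map F..............)
[6] append(b, 3) — b=0,1,2,3 (map FFFF...........)
[7] truncate(b, 3) — b=0,1,2 (map FFF............)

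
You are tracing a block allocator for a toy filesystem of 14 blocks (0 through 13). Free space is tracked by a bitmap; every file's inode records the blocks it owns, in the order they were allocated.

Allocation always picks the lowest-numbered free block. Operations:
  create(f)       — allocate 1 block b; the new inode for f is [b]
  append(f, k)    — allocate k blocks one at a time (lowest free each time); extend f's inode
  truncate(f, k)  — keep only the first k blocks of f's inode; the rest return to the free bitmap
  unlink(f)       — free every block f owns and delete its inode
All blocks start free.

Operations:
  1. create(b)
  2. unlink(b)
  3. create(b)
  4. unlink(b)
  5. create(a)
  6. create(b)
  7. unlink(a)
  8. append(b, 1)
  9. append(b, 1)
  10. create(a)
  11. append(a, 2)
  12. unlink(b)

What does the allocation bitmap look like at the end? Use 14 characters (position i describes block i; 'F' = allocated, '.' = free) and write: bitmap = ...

create(b): bitmap=F............. | b=[0]
unlink(b): bitmap=.............. | 
create(b): bitmap=F............. | b=[0]
unlink(b): bitmap=.............. | 
create(a): bitmap=F............. | a=[0]
create(b): bitmap=FF............ | a=[0] b=[1]
unlink(a): bitmap=.F............ | b=[1]
append(b, 1): bitmap=FF............ | b=[1, 0]
append(b, 1): bitmap=FFF........... | b=[1, 0, 2]
create(a): bitmap=FFFF.......... | a=[3] b=[1, 0, 2]
append(a, 2): bitmap=FFFFFF........ | a=[3, 4, 5] b=[1, 0, 2]
unlink(b): bitmap=...FFF........ | a=[3, 4, 5]

bitmap = ...FFF........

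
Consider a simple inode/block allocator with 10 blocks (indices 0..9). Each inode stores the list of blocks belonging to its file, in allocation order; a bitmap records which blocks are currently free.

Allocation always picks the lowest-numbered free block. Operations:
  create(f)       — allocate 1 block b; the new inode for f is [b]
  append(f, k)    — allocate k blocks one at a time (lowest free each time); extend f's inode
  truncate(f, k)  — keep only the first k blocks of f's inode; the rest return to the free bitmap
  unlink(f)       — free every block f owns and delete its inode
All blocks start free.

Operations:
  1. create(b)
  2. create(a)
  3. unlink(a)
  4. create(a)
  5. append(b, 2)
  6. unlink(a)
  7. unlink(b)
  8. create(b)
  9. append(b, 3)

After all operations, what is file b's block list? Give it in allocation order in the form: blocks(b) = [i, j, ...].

blocks(b) = [0, 1, 2, 3]

create(b): bitmap=F......... | b=[0]
create(a): bitmap=FF........ | a=[1] b=[0]
unlink(a): bitmap=F......... | b=[0]
create(a): bitmap=FF........ | a=[1] b=[0]
append(b, 2): bitmap=FFFF...... | a=[1] b=[0, 2, 3]
unlink(a): bitmap=F.FF...... | b=[0, 2, 3]
unlink(b): bitmap=.......... | 
create(b): bitmap=F......... | b=[0]
append(b, 3): bitmap=FFFF...... | b=[0, 1, 2, 3]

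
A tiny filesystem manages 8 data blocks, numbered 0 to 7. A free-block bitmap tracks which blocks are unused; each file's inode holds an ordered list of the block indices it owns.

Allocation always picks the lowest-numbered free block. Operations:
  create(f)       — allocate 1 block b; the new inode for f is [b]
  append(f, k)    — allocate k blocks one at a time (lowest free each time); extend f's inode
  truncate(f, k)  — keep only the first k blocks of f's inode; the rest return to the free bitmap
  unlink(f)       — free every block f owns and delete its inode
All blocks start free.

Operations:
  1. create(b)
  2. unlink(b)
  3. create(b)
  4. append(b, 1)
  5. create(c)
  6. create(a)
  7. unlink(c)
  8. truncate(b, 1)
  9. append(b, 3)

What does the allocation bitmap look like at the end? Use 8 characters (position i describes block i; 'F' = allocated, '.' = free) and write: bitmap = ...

bitmap = FFFFF...

  1. create(b)  ⇒  F.......  {b→[0]}
  2. unlink(b)  ⇒  ........  {}
  3. create(b)  ⇒  F.......  {b→[0]}
  4. append(b, 1)  ⇒  FF......  {b→[0, 1]}
  5. create(c)  ⇒  FFF.....  {b→[0, 1]; c→[2]}
  6. create(a)  ⇒  FFFF....  {a→[3]; b→[0, 1]; c→[2]}
  7. unlink(c)  ⇒  FF.F....  {a→[3]; b→[0, 1]}
  8. truncate(b, 1)  ⇒  F..F....  {a→[3]; b→[0]}
  9. append(b, 3)  ⇒  FFFFF...  {a→[3]; b→[0, 1, 2, 4]}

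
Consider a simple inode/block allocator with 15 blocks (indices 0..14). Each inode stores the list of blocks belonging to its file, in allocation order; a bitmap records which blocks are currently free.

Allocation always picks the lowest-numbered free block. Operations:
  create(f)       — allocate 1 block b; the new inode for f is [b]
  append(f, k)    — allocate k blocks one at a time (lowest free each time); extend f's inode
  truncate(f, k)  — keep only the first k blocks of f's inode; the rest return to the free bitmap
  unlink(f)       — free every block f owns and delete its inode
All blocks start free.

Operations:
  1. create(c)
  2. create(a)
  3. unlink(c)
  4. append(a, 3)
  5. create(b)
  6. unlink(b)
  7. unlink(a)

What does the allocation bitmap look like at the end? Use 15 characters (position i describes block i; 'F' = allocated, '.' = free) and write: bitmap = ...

[1] create(c) — c=0 (map F..............)
[2] create(a) — a=1 c=0 (map FF.............)
[3] unlink(c) — a=1 (map .F.............)
[4] append(a, 3) — a=1,0,2,3 (map FFFF...........)
[5] create(b) — a=1,0,2,3 b=4 (map FFFFF..........)
[6] unlink(b) — a=1,0,2,3 (map FFFF...........)
[7] unlink(a) —  (map ...............)

bitmap = ...............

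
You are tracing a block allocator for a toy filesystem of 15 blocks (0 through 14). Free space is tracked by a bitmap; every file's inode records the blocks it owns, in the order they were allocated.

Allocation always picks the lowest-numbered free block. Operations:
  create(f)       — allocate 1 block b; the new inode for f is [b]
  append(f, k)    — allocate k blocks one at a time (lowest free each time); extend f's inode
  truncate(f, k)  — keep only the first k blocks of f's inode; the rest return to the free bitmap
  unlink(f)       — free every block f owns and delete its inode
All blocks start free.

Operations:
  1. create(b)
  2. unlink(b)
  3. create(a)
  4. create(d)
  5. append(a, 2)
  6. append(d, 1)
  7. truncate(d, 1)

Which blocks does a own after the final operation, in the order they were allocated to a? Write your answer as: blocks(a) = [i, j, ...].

blocks(a) = [0, 2, 3]

create(b): bitmap=F.............. | b=[0]
unlink(b): bitmap=............... | 
create(a): bitmap=F.............. | a=[0]
create(d): bitmap=FF............. | a=[0] d=[1]
append(a, 2): bitmap=FFFF........... | a=[0, 2, 3] d=[1]
append(d, 1): bitmap=FFFFF.......... | a=[0, 2, 3] d=[1, 4]
truncate(d, 1): bitmap=FFFF........... | a=[0, 2, 3] d=[1]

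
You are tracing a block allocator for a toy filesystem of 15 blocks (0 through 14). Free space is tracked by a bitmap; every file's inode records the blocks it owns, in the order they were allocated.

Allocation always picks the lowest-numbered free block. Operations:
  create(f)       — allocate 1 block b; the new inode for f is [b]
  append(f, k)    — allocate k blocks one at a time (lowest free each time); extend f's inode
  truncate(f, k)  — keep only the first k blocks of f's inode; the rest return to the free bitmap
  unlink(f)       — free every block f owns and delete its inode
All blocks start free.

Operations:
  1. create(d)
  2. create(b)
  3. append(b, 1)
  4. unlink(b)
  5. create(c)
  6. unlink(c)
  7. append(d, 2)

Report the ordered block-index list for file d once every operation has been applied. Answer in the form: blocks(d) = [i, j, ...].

blocks(d) = [0, 1, 2]

[1] create(d) — d=0 (map F..............)
[2] create(b) — b=1 d=0 (map FF.............)
[3] append(b, 1) — b=1,2 d=0 (map FFF............)
[4] unlink(b) — d=0 (map F..............)
[5] create(c) — c=1 d=0 (map FF.............)
[6] unlink(c) — d=0 (map F..............)
[7] append(d, 2) — d=0,1,2 (map FFF............)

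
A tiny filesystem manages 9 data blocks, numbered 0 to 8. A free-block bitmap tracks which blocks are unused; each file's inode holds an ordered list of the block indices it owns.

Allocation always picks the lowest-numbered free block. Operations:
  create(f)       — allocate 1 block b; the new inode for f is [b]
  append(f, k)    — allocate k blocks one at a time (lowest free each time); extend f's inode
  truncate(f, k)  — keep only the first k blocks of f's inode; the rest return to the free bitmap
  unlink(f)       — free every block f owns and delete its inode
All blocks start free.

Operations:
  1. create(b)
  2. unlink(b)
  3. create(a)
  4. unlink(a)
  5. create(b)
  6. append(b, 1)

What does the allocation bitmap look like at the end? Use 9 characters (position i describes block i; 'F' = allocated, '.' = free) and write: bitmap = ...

[1] create(b) — b=0 (map F........)
[2] unlink(b) —  (map .........)
[3] create(a) — a=0 (map F........)
[4] unlink(a) —  (map .........)
[5] create(b) — b=0 (map F........)
[6] append(b, 1) — b=0,1 (map FF.......)

bitmap = FF.......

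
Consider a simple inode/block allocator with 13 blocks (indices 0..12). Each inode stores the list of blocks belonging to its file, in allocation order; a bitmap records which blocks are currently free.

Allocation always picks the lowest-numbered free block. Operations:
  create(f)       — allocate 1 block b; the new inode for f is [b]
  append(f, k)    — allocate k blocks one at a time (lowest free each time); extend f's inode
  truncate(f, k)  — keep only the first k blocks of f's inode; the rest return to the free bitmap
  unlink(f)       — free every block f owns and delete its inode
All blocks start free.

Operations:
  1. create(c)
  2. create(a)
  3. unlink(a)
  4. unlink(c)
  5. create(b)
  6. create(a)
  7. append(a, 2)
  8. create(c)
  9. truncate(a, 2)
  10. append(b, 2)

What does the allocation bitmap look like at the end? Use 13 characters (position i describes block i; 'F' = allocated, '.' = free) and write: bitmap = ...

bitmap = FFFFFF.......

create(c): bitmap=F............ | c=[0]
create(a): bitmap=FF........... | a=[1] c=[0]
unlink(a): bitmap=F............ | c=[0]
unlink(c): bitmap=............. | 
create(b): bitmap=F............ | b=[0]
create(a): bitmap=FF........... | a=[1] b=[0]
append(a, 2): bitmap=FFFF......... | a=[1, 2, 3] b=[0]
create(c): bitmap=FFFFF........ | a=[1, 2, 3] b=[0] c=[4]
truncate(a, 2): bitmap=FFF.F........ | a=[1, 2] b=[0] c=[4]
append(b, 2): bitmap=FFFFFF....... | a=[1, 2] b=[0, 3, 5] c=[4]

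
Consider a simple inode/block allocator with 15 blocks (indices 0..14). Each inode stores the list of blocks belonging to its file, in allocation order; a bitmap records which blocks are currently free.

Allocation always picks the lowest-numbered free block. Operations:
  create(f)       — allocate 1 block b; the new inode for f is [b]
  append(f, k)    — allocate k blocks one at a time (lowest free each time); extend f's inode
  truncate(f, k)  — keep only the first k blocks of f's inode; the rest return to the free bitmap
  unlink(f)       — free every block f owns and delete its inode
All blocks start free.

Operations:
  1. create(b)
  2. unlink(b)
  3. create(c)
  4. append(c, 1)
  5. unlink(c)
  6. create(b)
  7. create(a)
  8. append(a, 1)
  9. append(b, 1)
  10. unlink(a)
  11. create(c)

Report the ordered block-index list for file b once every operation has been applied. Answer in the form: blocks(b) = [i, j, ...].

create(b): bitmap=F.............. | b=[0]
unlink(b): bitmap=............... | 
create(c): bitmap=F.............. | c=[0]
append(c, 1): bitmap=FF............. | c=[0, 1]
unlink(c): bitmap=............... | 
create(b): bitmap=F.............. | b=[0]
create(a): bitmap=FF............. | a=[1] b=[0]
append(a, 1): bitmap=FFF............ | a=[1, 2] b=[0]
append(b, 1): bitmap=FFFF........... | a=[1, 2] b=[0, 3]
unlink(a): bitmap=F..F........... | b=[0, 3]
create(c): bitmap=FF.F........... | b=[0, 3] c=[1]

blocks(b) = [0, 3]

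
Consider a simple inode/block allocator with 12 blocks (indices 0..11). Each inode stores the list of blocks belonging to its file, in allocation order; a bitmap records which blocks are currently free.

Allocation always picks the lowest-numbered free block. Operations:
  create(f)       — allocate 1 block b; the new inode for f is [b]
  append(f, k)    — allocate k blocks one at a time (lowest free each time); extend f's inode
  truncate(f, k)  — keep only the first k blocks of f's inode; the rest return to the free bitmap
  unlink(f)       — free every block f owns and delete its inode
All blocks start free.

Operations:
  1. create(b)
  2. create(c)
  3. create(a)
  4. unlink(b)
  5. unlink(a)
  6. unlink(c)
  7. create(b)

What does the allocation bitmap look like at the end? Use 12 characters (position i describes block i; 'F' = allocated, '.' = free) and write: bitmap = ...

[1] create(b) — b=0 (map F...........)
[2] create(c) — b=0 c=1 (map FF..........)
[3] create(a) — a=2 b=0 c=1 (map FFF.........)
[4] unlink(b) — a=2 c=1 (map .FF.........)
[5] unlink(a) — c=1 (map .F..........)
[6] unlink(c) —  (map ............)
[7] create(b) — b=0 (map F...........)

bitmap = F...........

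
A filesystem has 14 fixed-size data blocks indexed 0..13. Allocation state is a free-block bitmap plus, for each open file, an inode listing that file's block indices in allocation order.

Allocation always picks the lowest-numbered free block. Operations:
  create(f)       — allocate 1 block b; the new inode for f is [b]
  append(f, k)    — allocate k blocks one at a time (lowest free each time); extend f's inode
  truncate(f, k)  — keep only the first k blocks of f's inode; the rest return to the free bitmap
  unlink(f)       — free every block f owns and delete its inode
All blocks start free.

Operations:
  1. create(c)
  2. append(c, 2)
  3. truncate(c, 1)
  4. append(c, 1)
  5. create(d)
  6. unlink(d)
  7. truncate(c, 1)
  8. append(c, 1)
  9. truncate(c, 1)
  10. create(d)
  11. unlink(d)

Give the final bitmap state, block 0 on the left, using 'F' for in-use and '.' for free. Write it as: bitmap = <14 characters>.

bitmap = F.............

create(c): bitmap=F............. | c=[0]
append(c, 2): bitmap=FFF........... | c=[0, 1, 2]
truncate(c, 1): bitmap=F............. | c=[0]
append(c, 1): bitmap=FF............ | c=[0, 1]
create(d): bitmap=FFF........... | c=[0, 1] d=[2]
unlink(d): bitmap=FF............ | c=[0, 1]
truncate(c, 1): bitmap=F............. | c=[0]
append(c, 1): bitmap=FF............ | c=[0, 1]
truncate(c, 1): bitmap=F............. | c=[0]
create(d): bitmap=FF............ | c=[0] d=[1]
unlink(d): bitmap=F............. | c=[0]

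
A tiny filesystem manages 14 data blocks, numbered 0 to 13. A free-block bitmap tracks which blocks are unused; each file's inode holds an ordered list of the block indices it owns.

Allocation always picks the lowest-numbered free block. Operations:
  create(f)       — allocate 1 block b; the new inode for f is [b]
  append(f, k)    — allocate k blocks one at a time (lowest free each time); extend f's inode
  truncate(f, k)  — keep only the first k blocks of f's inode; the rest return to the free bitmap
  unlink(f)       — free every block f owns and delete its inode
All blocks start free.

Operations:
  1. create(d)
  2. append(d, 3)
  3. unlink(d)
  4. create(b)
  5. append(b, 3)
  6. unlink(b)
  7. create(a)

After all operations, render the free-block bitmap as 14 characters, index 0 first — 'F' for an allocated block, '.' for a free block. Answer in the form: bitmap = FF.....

bitmap = F.............

create(d): bitmap=F............. | d=[0]
append(d, 3): bitmap=FFFF.......... | d=[0, 1, 2, 3]
unlink(d): bitmap=.............. | 
create(b): bitmap=F............. | b=[0]
append(b, 3): bitmap=FFFF.......... | b=[0, 1, 2, 3]
unlink(b): bitmap=.............. | 
create(a): bitmap=F............. | a=[0]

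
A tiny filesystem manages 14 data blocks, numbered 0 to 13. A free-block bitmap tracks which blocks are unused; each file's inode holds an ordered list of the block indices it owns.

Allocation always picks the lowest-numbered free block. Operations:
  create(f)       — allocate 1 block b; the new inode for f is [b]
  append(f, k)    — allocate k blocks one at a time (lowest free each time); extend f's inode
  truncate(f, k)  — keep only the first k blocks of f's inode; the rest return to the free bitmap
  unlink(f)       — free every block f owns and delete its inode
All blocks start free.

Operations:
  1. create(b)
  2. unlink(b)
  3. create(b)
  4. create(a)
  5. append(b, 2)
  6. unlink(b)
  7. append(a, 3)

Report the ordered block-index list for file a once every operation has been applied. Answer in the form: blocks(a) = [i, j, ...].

  1. create(b)  ⇒  F.............  {b→[0]}
  2. unlink(b)  ⇒  ..............  {}
  3. create(b)  ⇒  F.............  {b→[0]}
  4. create(a)  ⇒  FF............  {a→[1]; b→[0]}
  5. append(b, 2)  ⇒  FFFF..........  {a→[1]; b→[0, 2, 3]}
  6. unlink(b)  ⇒  .F............  {a→[1]}
  7. append(a, 3)  ⇒  FFFF..........  {a→[1, 0, 2, 3]}

blocks(a) = [1, 0, 2, 3]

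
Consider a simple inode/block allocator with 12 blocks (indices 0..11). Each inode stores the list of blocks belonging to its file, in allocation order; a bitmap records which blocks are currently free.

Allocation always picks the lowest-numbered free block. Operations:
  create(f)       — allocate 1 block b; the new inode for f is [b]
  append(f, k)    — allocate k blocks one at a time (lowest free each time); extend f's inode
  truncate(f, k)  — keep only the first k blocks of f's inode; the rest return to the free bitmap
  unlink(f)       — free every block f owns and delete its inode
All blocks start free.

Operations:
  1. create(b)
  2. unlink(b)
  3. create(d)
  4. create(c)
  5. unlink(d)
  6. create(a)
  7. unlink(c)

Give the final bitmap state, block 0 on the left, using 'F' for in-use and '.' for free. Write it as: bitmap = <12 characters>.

bitmap = F...........

[1] create(b) — b=0 (map F...........)
[2] unlink(b) —  (map ............)
[3] create(d) — d=0 (map F...........)
[4] create(c) — c=1 d=0 (map FF..........)
[5] unlink(d) — c=1 (map .F..........)
[6] create(a) — a=0 c=1 (map FF..........)
[7] unlink(c) — a=0 (map F...........)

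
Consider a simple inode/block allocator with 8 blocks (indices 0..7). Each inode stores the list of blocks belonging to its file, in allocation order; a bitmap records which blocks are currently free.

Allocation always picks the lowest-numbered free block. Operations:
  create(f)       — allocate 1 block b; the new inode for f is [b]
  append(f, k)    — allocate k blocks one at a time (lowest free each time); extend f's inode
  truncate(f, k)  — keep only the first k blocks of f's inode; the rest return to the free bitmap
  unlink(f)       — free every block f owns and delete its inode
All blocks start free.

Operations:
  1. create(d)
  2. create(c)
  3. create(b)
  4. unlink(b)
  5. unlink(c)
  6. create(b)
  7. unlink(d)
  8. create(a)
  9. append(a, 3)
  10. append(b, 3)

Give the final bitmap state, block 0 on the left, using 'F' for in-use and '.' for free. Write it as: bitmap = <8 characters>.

  1. create(d)  ⇒  F.......  {d→[0]}
  2. create(c)  ⇒  FF......  {c→[1]; d→[0]}
  3. create(b)  ⇒  FFF.....  {b→[2]; c→[1]; d→[0]}
  4. unlink(b)  ⇒  FF......  {c→[1]; d→[0]}
  5. unlink(c)  ⇒  F.......  {d→[0]}
  6. create(b)  ⇒  FF......  {b→[1]; d→[0]}
  7. unlink(d)  ⇒  .F......  {b→[1]}
  8. create(a)  ⇒  FF......  {a→[0]; b→[1]}
  9. append(a, 3)  ⇒  FFFFF...  {a→[0, 2, 3, 4]; b→[1]}
  10. append(b, 3)  ⇒  FFFFFFFF  {a→[0, 2, 3, 4]; b→[1, 5, 6, 7]}

bitmap = FFFFFFFF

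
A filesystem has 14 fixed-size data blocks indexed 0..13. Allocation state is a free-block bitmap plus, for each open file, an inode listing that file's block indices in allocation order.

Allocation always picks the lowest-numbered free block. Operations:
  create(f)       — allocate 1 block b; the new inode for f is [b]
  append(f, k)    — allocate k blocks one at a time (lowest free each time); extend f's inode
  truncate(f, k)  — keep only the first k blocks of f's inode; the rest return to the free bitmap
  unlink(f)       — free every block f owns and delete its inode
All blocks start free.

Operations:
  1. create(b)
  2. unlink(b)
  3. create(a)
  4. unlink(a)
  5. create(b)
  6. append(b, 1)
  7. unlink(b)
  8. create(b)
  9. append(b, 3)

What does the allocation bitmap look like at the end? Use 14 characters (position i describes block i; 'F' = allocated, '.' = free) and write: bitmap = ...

bitmap = FFFF..........

[1] create(b) — b=0 (map F.............)
[2] unlink(b) —  (map ..............)
[3] create(a) — a=0 (map F.............)
[4] unlink(a) —  (map ..............)
[5] create(b) — b=0 (map F.............)
[6] append(b, 1) — b=0,1 (map FF............)
[7] unlink(b) —  (map ..............)
[8] create(b) — b=0 (map F.............)
[9] append(b, 3) — b=0,1,2,3 (map FFFF..........)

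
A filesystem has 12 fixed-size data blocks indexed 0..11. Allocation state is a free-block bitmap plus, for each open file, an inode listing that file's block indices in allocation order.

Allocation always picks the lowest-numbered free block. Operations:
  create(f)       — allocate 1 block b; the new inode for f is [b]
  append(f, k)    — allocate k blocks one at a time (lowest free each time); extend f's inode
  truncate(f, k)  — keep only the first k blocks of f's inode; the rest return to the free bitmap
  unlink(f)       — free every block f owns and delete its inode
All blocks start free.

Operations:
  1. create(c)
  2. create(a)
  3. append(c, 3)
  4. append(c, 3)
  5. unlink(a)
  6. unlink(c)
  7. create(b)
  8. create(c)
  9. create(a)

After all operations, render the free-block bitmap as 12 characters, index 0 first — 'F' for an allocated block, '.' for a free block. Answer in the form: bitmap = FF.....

[1] create(c) — c=0 (map F...........)
[2] create(a) — a=1 c=0 (map FF..........)
[3] append(c, 3) — a=1 c=0,2,3,4 (map FFFFF.......)
[4] append(c, 3) — a=1 c=0,2,3,4,5,6,7 (map FFFFFFFF....)
[5] unlink(a) — c=0,2,3,4,5,6,7 (map F.FFFFFF....)
[6] unlink(c) —  (map ............)
[7] create(b) — b=0 (map F...........)
[8] create(c) — b=0 c=1 (map FF..........)
[9] create(a) — a=2 b=0 c=1 (map FFF.........)

bitmap = FFF.........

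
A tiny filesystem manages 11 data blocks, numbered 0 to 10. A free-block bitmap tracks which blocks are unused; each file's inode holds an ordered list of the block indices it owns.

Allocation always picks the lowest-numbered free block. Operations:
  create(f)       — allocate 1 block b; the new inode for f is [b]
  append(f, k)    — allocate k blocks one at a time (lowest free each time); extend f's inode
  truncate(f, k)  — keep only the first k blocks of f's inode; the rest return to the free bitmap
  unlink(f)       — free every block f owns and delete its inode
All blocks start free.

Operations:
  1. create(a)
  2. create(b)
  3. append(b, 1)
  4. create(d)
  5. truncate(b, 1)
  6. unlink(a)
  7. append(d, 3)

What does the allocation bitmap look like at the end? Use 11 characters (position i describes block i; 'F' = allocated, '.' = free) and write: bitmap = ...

bitmap = FFFFF......

create(a): bitmap=F.......... | a=[0]
create(b): bitmap=FF......... | a=[0] b=[1]
append(b, 1): bitmap=FFF........ | a=[0] b=[1, 2]
create(d): bitmap=FFFF....... | a=[0] b=[1, 2] d=[3]
truncate(b, 1): bitmap=FF.F....... | a=[0] b=[1] d=[3]
unlink(a): bitmap=.F.F....... | b=[1] d=[3]
append(d, 3): bitmap=FFFFF...... | b=[1] d=[3, 0, 2, 4]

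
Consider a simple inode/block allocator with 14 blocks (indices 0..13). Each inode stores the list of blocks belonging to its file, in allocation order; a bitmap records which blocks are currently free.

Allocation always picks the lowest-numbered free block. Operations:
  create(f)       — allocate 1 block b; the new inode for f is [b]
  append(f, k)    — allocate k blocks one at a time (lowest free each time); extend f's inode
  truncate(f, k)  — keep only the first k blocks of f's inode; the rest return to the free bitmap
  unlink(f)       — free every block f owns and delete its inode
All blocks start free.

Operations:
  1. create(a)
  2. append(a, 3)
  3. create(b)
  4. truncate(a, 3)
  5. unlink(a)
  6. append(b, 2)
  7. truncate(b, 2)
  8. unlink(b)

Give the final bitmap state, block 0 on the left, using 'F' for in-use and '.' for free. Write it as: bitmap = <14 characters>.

bitmap = ..............

create(a): bitmap=F............. | a=[0]
append(a, 3): bitmap=FFFF.......... | a=[0, 1, 2, 3]
create(b): bitmap=FFFFF......... | a=[0, 1, 2, 3] b=[4]
truncate(a, 3): bitmap=FFF.F......... | a=[0, 1, 2] b=[4]
unlink(a): bitmap=....F......... | b=[4]
append(b, 2): bitmap=FF..F......... | b=[4, 0, 1]
truncate(b, 2): bitmap=F...F......... | b=[4, 0]
unlink(b): bitmap=.............. | 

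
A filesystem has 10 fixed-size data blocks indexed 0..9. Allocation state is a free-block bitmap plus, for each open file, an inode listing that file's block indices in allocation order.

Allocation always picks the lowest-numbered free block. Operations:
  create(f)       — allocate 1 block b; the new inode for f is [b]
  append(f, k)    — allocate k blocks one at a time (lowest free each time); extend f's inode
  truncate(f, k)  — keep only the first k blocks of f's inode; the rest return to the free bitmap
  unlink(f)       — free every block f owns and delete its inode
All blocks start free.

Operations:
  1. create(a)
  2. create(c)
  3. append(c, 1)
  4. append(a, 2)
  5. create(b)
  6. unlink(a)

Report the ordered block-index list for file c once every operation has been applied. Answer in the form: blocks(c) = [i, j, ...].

[1] create(a) — a=0 (map F.........)
[2] create(c) — a=0 c=1 (map FF........)
[3] append(c, 1) — a=0 c=1,2 (map FFF.......)
[4] append(a, 2) — a=0,3,4 c=1,2 (map FFFFF.....)
[5] create(b) — a=0,3,4 b=5 c=1,2 (map FFFFFF....)
[6] unlink(a) — b=5 c=1,2 (map .FF..F....)

blocks(c) = [1, 2]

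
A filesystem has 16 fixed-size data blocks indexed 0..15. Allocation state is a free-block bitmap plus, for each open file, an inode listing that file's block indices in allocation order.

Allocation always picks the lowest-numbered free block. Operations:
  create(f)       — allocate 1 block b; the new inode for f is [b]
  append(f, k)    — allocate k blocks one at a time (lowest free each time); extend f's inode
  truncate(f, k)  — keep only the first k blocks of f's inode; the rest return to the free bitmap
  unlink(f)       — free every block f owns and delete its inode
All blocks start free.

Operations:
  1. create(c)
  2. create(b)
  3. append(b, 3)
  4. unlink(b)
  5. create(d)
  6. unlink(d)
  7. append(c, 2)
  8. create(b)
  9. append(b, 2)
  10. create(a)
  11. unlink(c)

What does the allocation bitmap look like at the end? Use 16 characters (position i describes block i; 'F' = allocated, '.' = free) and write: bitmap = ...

  1. create(c)  ⇒  F...............  {c→[0]}
  2. create(b)  ⇒  FF..............  {b→[1]; c→[0]}
  3. append(b, 3)  ⇒  FFFFF...........  {b→[1, 2, 3, 4]; c→[0]}
  4. unlink(b)  ⇒  F...............  {c→[0]}
  5. create(d)  ⇒  FF..............  {c→[0]; d→[1]}
  6. unlink(d)  ⇒  F...............  {c→[0]}
  7. append(c, 2)  ⇒  FFF.............  {c→[0, 1, 2]}
  8. create(b)  ⇒  FFFF............  {b→[3]; c→[0, 1, 2]}
  9. append(b, 2)  ⇒  FFFFFF..........  {b→[3, 4, 5]; c→[0, 1, 2]}
  10. create(a)  ⇒  FFFFFFF.........  {a→[6]; b→[3, 4, 5]; c→[0, 1, 2]}
  11. unlink(c)  ⇒  ...FFFF.........  {a→[6]; b→[3, 4, 5]}

bitmap = ...FFFF.........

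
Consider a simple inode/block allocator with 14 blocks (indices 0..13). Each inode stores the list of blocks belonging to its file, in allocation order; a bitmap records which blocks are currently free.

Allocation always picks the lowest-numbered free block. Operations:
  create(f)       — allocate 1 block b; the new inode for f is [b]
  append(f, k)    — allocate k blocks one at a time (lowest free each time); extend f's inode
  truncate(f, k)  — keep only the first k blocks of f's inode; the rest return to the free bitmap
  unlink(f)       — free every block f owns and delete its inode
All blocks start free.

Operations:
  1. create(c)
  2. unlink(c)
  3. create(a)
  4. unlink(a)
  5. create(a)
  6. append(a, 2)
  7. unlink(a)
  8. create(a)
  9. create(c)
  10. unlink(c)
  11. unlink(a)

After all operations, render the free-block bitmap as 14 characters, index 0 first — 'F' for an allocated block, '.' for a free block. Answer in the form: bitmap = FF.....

bitmap = ..............

  1. create(c)  ⇒  F.............  {c→[0]}
  2. unlink(c)  ⇒  ..............  {}
  3. create(a)  ⇒  F.............  {a→[0]}
  4. unlink(a)  ⇒  ..............  {}
  5. create(a)  ⇒  F.............  {a→[0]}
  6. append(a, 2)  ⇒  FFF...........  {a→[0, 1, 2]}
  7. unlink(a)  ⇒  ..............  {}
  8. create(a)  ⇒  F.............  {a→[0]}
  9. create(c)  ⇒  FF............  {a→[0]; c→[1]}
  10. unlink(c)  ⇒  F.............  {a→[0]}
  11. unlink(a)  ⇒  ..............  {}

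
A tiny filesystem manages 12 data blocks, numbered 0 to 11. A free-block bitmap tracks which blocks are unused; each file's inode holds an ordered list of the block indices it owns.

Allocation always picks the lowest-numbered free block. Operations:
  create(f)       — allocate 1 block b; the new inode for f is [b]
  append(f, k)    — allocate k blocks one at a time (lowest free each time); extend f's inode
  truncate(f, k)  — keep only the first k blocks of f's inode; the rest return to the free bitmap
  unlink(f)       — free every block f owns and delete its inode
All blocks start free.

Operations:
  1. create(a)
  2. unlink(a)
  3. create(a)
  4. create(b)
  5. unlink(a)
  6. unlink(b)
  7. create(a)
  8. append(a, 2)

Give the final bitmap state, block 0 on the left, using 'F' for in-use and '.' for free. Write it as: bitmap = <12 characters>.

  1. create(a)  ⇒  F...........  {a→[0]}
  2. unlink(a)  ⇒  ............  {}
  3. create(a)  ⇒  F...........  {a→[0]}
  4. create(b)  ⇒  FF..........  {a→[0]; b→[1]}
  5. unlink(a)  ⇒  .F..........  {b→[1]}
  6. unlink(b)  ⇒  ............  {}
  7. create(a)  ⇒  F...........  {a→[0]}
  8. append(a, 2)  ⇒  FFF.........  {a→[0, 1, 2]}

bitmap = FFF.........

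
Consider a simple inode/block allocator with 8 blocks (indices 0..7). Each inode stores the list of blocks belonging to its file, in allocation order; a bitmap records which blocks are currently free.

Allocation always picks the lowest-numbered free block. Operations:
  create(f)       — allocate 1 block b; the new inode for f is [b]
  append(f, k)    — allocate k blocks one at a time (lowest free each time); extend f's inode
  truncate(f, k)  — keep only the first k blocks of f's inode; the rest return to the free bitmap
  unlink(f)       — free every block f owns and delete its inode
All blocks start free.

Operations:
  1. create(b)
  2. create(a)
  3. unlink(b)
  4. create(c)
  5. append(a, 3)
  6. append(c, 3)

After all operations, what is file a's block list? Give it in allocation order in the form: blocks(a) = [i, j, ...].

blocks(a) = [1, 2, 3, 4]

create(b): bitmap=F....... | b=[0]
create(a): bitmap=FF...... | a=[1] b=[0]
unlink(b): bitmap=.F...... | a=[1]
create(c): bitmap=FF...... | a=[1] c=[0]
append(a, 3): bitmap=FFFFF... | a=[1, 2, 3, 4] c=[0]
append(c, 3): bitmap=FFFFFFFF | a=[1, 2, 3, 4] c=[0, 5, 6, 7]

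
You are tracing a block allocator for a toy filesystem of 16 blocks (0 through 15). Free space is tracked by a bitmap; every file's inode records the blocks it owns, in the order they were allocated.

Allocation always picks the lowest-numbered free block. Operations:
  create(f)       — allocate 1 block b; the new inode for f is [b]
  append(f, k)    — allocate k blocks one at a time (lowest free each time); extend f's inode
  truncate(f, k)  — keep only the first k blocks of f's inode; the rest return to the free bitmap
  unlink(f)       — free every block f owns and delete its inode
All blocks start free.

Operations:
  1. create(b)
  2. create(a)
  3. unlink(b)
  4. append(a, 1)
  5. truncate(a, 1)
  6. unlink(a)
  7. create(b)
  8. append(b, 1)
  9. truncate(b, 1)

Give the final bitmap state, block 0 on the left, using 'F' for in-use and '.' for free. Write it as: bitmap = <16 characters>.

create(b): bitmap=F............... | b=[0]
create(a): bitmap=FF.............. | a=[1] b=[0]
unlink(b): bitmap=.F.............. | a=[1]
append(a, 1): bitmap=FF.............. | a=[1, 0]
truncate(a, 1): bitmap=.F.............. | a=[1]
unlink(a): bitmap=................ | 
create(b): bitmap=F............... | b=[0]
append(b, 1): bitmap=FF.............. | b=[0, 1]
truncate(b, 1): bitmap=F............... | b=[0]

bitmap = F...............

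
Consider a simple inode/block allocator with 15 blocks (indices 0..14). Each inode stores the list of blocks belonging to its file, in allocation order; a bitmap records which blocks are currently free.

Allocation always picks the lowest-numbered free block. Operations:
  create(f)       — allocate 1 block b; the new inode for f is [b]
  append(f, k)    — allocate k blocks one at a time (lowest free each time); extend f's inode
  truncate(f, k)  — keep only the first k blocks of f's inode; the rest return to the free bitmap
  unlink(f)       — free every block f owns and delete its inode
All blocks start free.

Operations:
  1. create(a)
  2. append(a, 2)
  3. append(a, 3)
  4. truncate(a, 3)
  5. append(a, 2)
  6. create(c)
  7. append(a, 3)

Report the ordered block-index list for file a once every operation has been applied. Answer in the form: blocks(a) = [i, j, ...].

blocks(a) = [0, 1, 2, 3, 4, 6, 7, 8]

create(a): bitmap=F.............. | a=[0]
append(a, 2): bitmap=FFF............ | a=[0, 1, 2]
append(a, 3): bitmap=FFFFFF......... | a=[0, 1, 2, 3, 4, 5]
truncate(a, 3): bitmap=FFF............ | a=[0, 1, 2]
append(a, 2): bitmap=FFFFF.......... | a=[0, 1, 2, 3, 4]
create(c): bitmap=FFFFFF......... | a=[0, 1, 2, 3, 4] c=[5]
append(a, 3): bitmap=FFFFFFFFF...... | a=[0, 1, 2, 3, 4, 6, 7, 8] c=[5]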